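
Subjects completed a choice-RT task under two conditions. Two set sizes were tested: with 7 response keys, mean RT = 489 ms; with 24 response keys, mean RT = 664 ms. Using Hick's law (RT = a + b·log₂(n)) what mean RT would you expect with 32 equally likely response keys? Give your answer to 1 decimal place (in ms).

704.9 ms

Solve the two-equation system in a and b:
  b = (664 − 489) / (log₂ 24 − log₂ 7) = 175 / (4.5850 − 2.8074) = 98.447 ms/bit
  a = 489 − 98.447 × 2.8074 = 212.625 ms
Then RT(32) = 212.625 + 98.447 × log₂ 32 = 212.625 + 98.447 × 5 ≈ 704.859 ms.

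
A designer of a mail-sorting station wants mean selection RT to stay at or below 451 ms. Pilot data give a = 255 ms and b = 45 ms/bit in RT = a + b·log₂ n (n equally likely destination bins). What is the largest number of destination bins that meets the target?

Set 255 + 45·log₂ n ≤ 451 → log₂ n ≤ (451 − 255)/45 = 4.3556.
So n ≤ 2^4.3556 = 20.472; the largest integer n is 20.

20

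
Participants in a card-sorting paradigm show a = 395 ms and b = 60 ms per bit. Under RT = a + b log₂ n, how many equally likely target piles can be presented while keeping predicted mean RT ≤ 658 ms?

20

60·log₂ n ≤ 658 − 395 = 263, giving log₂ n ≤ 4.3833 and n ≤ 20.870. The largest whole number is 20.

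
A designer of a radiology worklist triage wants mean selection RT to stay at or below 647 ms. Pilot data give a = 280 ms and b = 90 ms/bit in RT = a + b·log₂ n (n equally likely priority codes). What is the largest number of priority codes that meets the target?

Information budget: (647 − 280)/90 = 4.0778 bits, so n ≤ 2^4.0778 = 16.886 → at most 16.

16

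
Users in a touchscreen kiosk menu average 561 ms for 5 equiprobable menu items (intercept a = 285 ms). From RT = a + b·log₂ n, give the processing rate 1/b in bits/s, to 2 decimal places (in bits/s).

8.41 bits/s

b = (561 − 285)/log₂ 5 = 276/2.3219 = 118.867 ms per bit = 0.11887 s/bit; the reciprocal is 8.413 bits/s.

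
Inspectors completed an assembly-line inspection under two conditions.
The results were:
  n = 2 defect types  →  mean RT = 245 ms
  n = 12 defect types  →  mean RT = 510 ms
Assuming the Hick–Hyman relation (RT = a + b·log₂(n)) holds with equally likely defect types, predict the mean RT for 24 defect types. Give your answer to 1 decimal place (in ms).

With log₂ n on the abscissa the relation is linear; from the two conditions:
  b = (510 − 245) / (log₂ 12 − log₂ 2) = 265 / (3.5850 − 1) = 102.516 ms/bit
  a = 245 − 102.516 × 1 = 142.484 ms
Then RT(24) = 142.484 + 102.516 × log₂ 24 = 142.484 + 102.516 × 4.5850 ≈ 612.516 ms.

612.5 ms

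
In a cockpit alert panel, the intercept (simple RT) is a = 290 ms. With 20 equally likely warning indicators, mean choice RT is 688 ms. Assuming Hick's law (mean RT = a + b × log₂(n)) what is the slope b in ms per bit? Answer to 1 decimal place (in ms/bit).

92.1 ms/bit

20 alternatives carry log₂ 20 = 4.3219 bits; the choice cost is 688 − 290 = 398 ms, so b = 398/4.3219 = 92.089 ms/bit.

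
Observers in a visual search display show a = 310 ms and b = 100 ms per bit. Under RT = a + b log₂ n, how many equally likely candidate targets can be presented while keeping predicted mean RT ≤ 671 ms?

100·log₂ n ≤ 671 − 310 = 361, giving log₂ n ≤ 3.6100 and n ≤ 12.210. The largest whole number is 12.

12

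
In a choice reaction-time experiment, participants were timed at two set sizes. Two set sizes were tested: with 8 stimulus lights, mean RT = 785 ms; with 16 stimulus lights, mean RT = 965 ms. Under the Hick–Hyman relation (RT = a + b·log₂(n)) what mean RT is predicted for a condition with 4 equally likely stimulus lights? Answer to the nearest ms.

605 ms

RT is linear in log₂ n, so two points fix the line:
  b = (965 − 785) / (log₂ 16 − log₂ 8) = 180 / (4 − 3) = 180 ms/bit
  a = 785 − 180 × 3 = 245 ms
Then RT(4) = 245 + 180 × log₂ 4 = 245 + 180 × 2 ≈ 605.000 ms.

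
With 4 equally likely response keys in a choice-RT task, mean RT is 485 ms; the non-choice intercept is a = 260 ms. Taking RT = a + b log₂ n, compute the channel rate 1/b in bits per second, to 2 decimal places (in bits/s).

8.89 bits/s

Choice component = 485 − 260 = 225 ms over log₂(4) = 2 bits.
b = 225 / 2 = 112.500 ms/bit, so 1/b = 8.889 bits/s.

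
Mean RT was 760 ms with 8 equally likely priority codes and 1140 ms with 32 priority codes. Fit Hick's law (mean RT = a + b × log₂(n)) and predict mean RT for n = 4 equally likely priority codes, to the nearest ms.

With log₂ n on the abscissa the relation is linear; from the two conditions:
  b = (1140 − 760) / (log₂ 32 − log₂ 8) = 380 / (5 − 3) = 190 ms/bit
  a = 760 − 190 × 3 = 190 ms
Then RT(4) = 190 + 190 × log₂ 4 = 190 + 190 × 2 ≈ 570.000 ms.

570 ms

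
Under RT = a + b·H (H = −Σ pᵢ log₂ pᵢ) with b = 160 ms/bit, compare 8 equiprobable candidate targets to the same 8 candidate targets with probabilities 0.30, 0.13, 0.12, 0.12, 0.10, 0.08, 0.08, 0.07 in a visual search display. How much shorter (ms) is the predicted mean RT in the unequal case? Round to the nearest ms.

Equiprobable entropy H₀ = log₂ 8 = 3.0000 bits.
Skewed entropy H = −Σ pᵢ log₂ pᵢ = 2.8216 bits.
ΔRT = b·(H₀ − H) = 160 × 0.1784 = 28.54 ms.

29 ms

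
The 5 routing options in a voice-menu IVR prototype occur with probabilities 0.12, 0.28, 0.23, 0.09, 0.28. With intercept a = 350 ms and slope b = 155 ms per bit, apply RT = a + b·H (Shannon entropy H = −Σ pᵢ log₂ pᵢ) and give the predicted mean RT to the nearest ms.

690 ms

Entropy contributions −pᵢ log₂ pᵢ: 0.3671, 0.5142, 0.4877, 0.3127, 0.5142; sum H = 2.1958 bits.
RT = a + bH = 350 + 155·2.1958 = 690.35 ms.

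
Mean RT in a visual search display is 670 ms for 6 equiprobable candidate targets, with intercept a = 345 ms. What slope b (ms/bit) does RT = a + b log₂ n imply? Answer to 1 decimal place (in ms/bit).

125.7 ms/bit

6 alternatives carry log₂ 6 = 2.5850 bits; the choice cost is 670 − 345 = 325 ms, so b = 325/2.5850 = 125.727 ms/bit.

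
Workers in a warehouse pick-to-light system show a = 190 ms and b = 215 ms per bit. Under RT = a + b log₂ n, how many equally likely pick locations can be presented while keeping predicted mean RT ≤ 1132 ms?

Information budget: (1132 − 190)/215 = 4.3814 bits, so n ≤ 2^4.3814 = 20.842 → at most 20.

20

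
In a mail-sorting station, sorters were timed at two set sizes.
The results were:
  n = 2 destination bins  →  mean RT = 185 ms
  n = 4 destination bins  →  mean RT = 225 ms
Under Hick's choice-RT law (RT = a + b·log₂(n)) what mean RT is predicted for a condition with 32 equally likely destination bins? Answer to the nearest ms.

With log₂ n on the abscissa the relation is linear; from the two conditions:
  b = (225 − 185) / (log₂ 4 − log₂ 2) = 40 / (2 − 1) = 40 ms/bit
  a = 185 − 40 × 1 = 145 ms
Then RT(32) = 145 + 40 × log₂ 32 = 145 + 40 × 5 ≈ 345.000 ms.

345 ms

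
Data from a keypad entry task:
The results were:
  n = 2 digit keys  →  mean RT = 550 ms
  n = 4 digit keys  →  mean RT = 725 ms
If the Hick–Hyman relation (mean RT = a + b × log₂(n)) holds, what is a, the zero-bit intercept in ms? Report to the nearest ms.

375 ms

b = (RT₂ − RT₁)/(log₂ n₂ − log₂ n₁) = (725 − 550)/(2 − 1) = 175 ms/bit.
a = RT₁ − b·log₂ n₁ = 550 − 175 × 1 = 375.000 ms.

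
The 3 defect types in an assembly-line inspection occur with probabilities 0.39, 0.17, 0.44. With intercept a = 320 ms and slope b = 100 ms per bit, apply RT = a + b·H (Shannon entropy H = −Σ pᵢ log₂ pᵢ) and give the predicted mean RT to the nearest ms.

469 ms

Entropy contributions −pᵢ log₂ pᵢ: 0.5298, 0.4346, 0.5211; sum H = 1.4855 bits.
RT = a + bH = 320 + 100·1.4855 = 468.55 ms.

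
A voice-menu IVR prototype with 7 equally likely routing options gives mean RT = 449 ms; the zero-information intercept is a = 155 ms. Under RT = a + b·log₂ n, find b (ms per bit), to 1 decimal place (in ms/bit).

log₂(7) = 2.8074 bits.
b = (RT − a)/log₂ n = (449 − 155) / 2.8074 = 104.725 ms/bit.

104.7 ms/bit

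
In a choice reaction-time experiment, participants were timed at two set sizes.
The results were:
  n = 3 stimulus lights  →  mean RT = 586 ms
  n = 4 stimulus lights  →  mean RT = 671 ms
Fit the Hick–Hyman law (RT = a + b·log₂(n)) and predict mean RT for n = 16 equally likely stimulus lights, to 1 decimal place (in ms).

1080.6 ms

RT is linear in log₂ n, so two points fix the line:
  b = (671 − 586) / (log₂ 4 − log₂ 3) = 85 / (2 − 1.5850) = 204.801 ms/bit
  a = 586 − 204.801 × 1.5850 = 261.398 ms
Then RT(16) = 261.398 + 204.801 × log₂ 16 = 261.398 + 204.801 × 4 ≈ 1080.602 ms.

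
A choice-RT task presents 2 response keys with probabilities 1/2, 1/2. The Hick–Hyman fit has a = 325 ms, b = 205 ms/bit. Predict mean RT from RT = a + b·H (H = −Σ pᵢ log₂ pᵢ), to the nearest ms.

530 ms

H = −Σ pᵢ log₂ pᵢ = 0.5·1 + 0.5·1 = 1.000 bits.
RT = 325 + 205 × 1.000 = 530.00 ms.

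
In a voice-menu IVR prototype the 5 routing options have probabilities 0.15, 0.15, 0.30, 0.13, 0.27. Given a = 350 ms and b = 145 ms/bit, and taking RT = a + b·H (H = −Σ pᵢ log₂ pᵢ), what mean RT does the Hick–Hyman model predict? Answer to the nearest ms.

Entropy contributions −pᵢ log₂ pᵢ: 0.4105, 0.4105, 0.5211, 0.3826, 0.5100; sum H = 2.2348 bits.
RT = a + bH = 350 + 145·2.2348 = 674.05 ms.

674 ms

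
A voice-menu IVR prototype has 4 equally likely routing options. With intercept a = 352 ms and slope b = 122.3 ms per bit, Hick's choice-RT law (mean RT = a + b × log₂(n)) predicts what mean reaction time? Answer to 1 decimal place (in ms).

log₂(4) = 2 bits, so RT = 352 + 122.3 × 2 ≈ 596.600 ms.

596.6 ms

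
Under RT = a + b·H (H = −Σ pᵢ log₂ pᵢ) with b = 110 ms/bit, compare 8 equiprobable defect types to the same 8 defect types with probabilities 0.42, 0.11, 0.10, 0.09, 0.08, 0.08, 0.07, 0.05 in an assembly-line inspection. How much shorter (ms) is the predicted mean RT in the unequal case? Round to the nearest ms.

45 ms

Equiprobable entropy H₀ = log₂ 8 = 3.0000 bits.
Skewed entropy H = −Σ pᵢ log₂ pᵢ = 2.5884 bits.
ΔRT = b·(H₀ − H) = 110 × 0.4116 = 45.27 ms.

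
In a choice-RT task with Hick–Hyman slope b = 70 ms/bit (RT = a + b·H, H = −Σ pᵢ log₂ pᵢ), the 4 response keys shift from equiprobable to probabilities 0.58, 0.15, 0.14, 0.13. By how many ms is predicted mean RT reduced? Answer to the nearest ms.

25 ms

Equiprobable entropy H₀ = log₂ 4 = 2.0000 bits.
Skewed entropy H = −Σ pᵢ log₂ pᵢ = 1.6461 bits.
ΔRT = b·(H₀ − H) = 70 × 0.3539 = 24.77 ms.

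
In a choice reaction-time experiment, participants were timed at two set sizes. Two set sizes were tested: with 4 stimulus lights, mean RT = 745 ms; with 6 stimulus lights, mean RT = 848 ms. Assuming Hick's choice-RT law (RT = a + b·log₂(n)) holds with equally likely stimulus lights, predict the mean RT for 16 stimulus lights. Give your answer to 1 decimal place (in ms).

RT is linear in log₂ n, so two points fix the line:
  b = (848 − 745) / (log₂ 6 − log₂ 4) = 103 / (2.5850 − 2) = 176.080 ms/bit
  a = 745 − 176.080 × 2 = 392.841 ms
Then RT(16) = 392.841 + 176.080 × log₂ 16 = 392.841 + 176.080 × 4 ≈ 1097.159 ms.

1097.2 ms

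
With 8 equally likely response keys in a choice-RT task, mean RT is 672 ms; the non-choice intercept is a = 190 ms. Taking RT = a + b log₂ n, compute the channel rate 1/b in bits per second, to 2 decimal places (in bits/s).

b = (672 − 190)/log₂ 8 = 482/3 = 160.667 ms per bit = 0.16067 s/bit; the reciprocal is 6.224 bits/s.

6.22 bits/s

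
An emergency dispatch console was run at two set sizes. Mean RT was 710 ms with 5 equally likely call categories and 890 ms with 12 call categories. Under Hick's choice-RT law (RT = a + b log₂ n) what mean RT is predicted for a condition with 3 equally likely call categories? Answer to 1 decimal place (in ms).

Fit slope and intercept:
  b = (890 − 710) / (log₂ 12 − log₂ 5) = 180 / (3.5850 − 2.3219) = 142.514 ms/bit
  a = 710 − 142.514 × 2.3219 = 379.093 ms
Then RT(3) = 379.093 + 142.514 × log₂ 3 = 379.093 + 142.514 × 1.5850 ≈ 604.972 ms.

605.0 ms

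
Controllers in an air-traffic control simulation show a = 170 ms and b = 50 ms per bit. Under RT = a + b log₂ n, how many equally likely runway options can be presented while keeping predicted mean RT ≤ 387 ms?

20

Set 170 + 50·log₂ n ≤ 387 → log₂ n ≤ (387 − 170)/50 = 4.3400.
So n ≤ 2^4.3400 = 20.252; the largest integer n is 20.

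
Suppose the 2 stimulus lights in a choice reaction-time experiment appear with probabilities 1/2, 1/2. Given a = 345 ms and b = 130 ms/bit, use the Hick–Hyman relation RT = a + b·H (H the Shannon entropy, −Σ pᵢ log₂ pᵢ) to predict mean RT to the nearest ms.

Each term −pᵢ log₂ pᵢ: 0.5·1 + 0.5·1; summed, H = 1.000 bits.
Mean RT = a + bH = 345 + 130·1.000 = 475.00 ms.

475 ms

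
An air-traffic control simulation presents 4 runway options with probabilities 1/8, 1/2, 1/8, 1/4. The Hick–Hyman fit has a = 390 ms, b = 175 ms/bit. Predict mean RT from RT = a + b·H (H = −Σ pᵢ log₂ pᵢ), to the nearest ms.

696 ms

H = −Σ pᵢ log₂ pᵢ = 0.125·3 + 0.5·1 + 0.125·3 + 0.25·2 = 1.750 bits.
RT = 390 + 175 × 1.750 = 696.25 ms.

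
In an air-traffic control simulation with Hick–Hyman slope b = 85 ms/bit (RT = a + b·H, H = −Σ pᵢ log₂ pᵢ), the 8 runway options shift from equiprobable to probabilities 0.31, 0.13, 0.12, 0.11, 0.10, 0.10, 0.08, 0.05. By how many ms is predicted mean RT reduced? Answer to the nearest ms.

The RT saving is b·ΔH. Equiprobable H₀ = log₂(8) = 3.0000 bits; with the given probabilities H = 2.7958 bits.
b·(H₀ − H) = 85 × (3.0000 − 2.7958) = 17.36 ms.

17 ms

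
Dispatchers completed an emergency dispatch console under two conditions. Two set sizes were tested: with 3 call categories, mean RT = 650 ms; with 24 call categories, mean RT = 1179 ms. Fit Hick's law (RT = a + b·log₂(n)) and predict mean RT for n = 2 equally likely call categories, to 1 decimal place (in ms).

RT is linear in log₂ n, so two points fix the line:
  b = (1179 − 650) / (log₂ 24 − log₂ 3) = 529 / (4.5850 − 1.5850) = 176.333 ms/bit
  a = 650 − 176.333 × 1.5850 = 370.518 ms
Then RT(2) = 370.518 + 176.333 × log₂ 2 = 370.518 + 176.333 × 1 ≈ 546.852 ms.

546.9 ms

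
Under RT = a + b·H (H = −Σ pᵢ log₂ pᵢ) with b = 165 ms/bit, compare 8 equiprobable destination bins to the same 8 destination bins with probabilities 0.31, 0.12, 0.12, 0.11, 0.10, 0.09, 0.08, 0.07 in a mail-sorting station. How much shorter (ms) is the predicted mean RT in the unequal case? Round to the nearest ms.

31 ms

The RT saving is b·ΔH. Equiprobable H₀ = log₂(8) = 3.0000 bits; with the given probabilities H = 2.8131 bits.
b·(H₀ − H) = 165 × (3.0000 − 2.8131) = 30.83 ms.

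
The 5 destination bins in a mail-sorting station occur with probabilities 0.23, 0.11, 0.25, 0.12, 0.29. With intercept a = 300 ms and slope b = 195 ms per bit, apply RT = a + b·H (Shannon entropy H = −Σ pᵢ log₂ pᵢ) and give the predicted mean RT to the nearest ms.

Entropy contributions −pᵢ log₂ pᵢ: 0.4877, 0.3503, 0.5000, 0.3671, 0.5179; sum H = 2.2229 bits.
RT = a + bH = 300 + 195·2.2229 = 733.47 ms.

733 ms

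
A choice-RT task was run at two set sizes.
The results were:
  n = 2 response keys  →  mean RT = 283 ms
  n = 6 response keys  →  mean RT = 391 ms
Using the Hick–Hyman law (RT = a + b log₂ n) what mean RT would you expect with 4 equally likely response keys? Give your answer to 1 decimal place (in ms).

351.1 ms

Fit slope and intercept:
  b = (391 − 283) / (log₂ 6 − log₂ 2) = 108 / (2.5850 − 1) = 68.140 ms/bit
  a = 283 − 68.140 × 1 = 214.860 ms
Then RT(4) = 214.860 + 68.140 × log₂ 4 = 214.860 + 68.140 × 2 ≈ 351.140 ms.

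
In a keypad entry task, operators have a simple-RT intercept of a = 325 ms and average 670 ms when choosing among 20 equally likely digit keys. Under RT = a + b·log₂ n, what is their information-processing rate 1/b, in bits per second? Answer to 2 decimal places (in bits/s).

Choice component = 670 − 325 = 345 ms over log₂(20) = 4.3219 bits.
b = 345 / 4.3219 = 79.825 ms/bit, so 1/b = 12.527 bits/s.

12.53 bits/s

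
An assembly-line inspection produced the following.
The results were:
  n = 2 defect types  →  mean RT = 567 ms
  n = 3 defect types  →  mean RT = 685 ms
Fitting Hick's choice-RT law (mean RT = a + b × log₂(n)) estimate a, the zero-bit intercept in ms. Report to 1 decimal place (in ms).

365.3 ms

The slope on a log₂ axis is (685 − 567) / (1.5850 − 1) = 201.722 ms/bit.
a = RT₁ − b·log₂ n₁ = 567 − 201.722 × 1 = 365.278 ms.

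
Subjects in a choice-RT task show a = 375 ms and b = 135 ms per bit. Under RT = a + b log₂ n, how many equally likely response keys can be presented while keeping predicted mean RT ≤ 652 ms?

135·log₂ n ≤ 652 − 375 = 277, giving log₂ n ≤ 2.0519 and n ≤ 4.146. The largest whole number is 4.

4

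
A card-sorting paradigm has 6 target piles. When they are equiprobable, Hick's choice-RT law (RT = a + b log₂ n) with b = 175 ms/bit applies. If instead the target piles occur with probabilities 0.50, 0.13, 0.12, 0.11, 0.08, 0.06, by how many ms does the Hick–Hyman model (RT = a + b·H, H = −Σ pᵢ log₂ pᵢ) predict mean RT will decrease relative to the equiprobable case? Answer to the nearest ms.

Equiprobable entropy H₀ = log₂ 6 = 2.5850 bits.
Skewed entropy H = −Σ pᵢ log₂ pᵢ = 2.1350 bits.
ΔRT = b·(H₀ − H) = 175 × 0.4499 = 78.74 ms.

79 ms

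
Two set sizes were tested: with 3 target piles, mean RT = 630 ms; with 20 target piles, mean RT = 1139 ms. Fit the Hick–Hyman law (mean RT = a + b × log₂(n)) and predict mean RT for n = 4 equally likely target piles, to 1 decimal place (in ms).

With log₂ n on the abscissa the relation is linear; from the two conditions:
  b = (1139 − 630) / (log₂ 20 − log₂ 3) = 509 / (4.3219 − 1.5850) = 185.972 ms/bit
  a = 630 − 185.972 × 1.5850 = 335.241 ms
Then RT(4) = 335.241 + 185.972 × log₂ 4 = 335.241 + 185.972 × 2 ≈ 707.186 ms.

707.2 ms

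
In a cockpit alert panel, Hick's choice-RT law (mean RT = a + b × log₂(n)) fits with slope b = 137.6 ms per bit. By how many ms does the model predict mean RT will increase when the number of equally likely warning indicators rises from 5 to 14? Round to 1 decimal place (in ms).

204.4 ms

The intercept a cancels: ΔRT = b·(log₂ n₂ − log₂ n₁) = b·log₂(n₂/n₁).
log₂(14) − log₂(5) = 3.8074 − 2.3219 = 1.4854.
ΔRT = 137.6 × 1.4854 = 204.395 ms.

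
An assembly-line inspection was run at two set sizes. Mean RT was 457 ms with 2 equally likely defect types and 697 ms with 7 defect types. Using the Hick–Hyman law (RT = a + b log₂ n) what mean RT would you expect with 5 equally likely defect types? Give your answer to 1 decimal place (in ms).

Fit slope and intercept:
  b = (697 − 457) / (log₂ 7 − log₂ 2) = 240 / (2.8074 − 1) = 132.791 ms/bit
  a = 457 − 132.791 × 1 = 324.209 ms
Then RT(5) = 324.209 + 132.791 × log₂ 5 = 324.209 + 132.791 × 2.3219 ≈ 632.540 ms.

632.5 ms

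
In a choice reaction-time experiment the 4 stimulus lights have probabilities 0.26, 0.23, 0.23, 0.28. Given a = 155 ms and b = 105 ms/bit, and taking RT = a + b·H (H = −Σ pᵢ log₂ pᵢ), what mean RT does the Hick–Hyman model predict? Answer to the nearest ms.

364 ms

Entropy contributions −pᵢ log₂ pᵢ: 0.5053, 0.4877, 0.4877, 0.5142; sum H = 1.9948 bits.
RT = a + bH = 155 + 105·1.9948 = 364.46 ms.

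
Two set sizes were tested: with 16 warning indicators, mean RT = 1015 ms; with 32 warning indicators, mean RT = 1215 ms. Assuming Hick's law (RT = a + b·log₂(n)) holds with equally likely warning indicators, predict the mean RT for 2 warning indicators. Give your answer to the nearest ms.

415 ms

With log₂ n on the abscissa the relation is linear; from the two conditions:
  b = (1215 − 1015) / (log₂ 32 − log₂ 16) = 200 / (5 − 4) = 200 ms/bit
  a = 1015 − 200 × 4 = 215 ms
Then RT(2) = 215 + 200 × log₂ 2 = 215 + 200 × 1 ≈ 415.000 ms.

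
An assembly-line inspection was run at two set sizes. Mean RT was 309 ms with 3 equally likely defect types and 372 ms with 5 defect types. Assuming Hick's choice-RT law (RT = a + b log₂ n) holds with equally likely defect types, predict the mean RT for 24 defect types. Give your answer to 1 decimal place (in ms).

Solve the two-equation system in a and b:
  b = (372 − 309) / (log₂ 5 − log₂ 3) = 63 / (2.3219 − 1.5850) = 85.486 ms/bit
  a = 309 − 85.486 × 1.5850 = 173.508 ms
Then RT(24) = 173.508 + 85.486 × log₂ 24 = 173.508 + 85.486 × 4.5850 ≈ 565.457 ms.

565.5 ms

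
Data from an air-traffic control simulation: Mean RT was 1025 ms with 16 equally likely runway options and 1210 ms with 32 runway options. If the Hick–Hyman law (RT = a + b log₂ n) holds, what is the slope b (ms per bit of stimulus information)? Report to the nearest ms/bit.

Slope: b = (1210 − 1025) / (log₂ 32 − log₂ 16) = 185/1.0000 = 185 ms/bit.

185 ms/bit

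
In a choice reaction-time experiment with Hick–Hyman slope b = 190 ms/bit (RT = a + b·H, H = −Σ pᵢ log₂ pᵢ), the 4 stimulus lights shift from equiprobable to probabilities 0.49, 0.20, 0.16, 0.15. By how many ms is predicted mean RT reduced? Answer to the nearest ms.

38 ms

Equiprobable entropy H₀ = log₂ 4 = 2.0000 bits.
Skewed entropy H = −Σ pᵢ log₂ pᵢ = 1.8022 bits.
ΔRT = b·(H₀ − H) = 190 × 0.1978 = 37.58 ms.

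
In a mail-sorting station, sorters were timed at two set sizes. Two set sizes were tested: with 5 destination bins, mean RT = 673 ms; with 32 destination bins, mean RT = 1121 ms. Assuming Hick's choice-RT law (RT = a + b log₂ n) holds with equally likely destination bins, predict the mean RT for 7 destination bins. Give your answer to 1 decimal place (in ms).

Solve the two-equation system in a and b:
  b = (1121 − 673) / (log₂ 32 − log₂ 5) = 448 / (5 − 2.3219) = 167.285 ms/bit
  a = 673 − 167.285 × 2.3219 = 284.577 ms
Then RT(7) = 284.577 + 167.285 × log₂ 7 = 284.577 + 167.285 × 2.8074 ≈ 754.204 ms.

754.2 ms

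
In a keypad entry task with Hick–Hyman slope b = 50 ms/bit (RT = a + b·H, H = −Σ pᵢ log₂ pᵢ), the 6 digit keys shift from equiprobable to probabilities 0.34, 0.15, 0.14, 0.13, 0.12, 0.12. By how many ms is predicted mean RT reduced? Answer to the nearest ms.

The RT saving is b·ΔH. Equiprobable H₀ = log₂(6) = 2.5850 bits; with the given probabilities H = 2.4536 bits.
b·(H₀ − H) = 50 × (2.5850 − 2.4536) = 6.57 ms.

7 ms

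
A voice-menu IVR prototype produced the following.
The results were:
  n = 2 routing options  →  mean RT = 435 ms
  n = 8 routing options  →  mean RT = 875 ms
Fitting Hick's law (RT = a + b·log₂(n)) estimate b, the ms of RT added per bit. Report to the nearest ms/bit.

220 ms/bit

The slope on a log₂ axis is (875 − 435) / (3 − 1) = 220 ms/bit.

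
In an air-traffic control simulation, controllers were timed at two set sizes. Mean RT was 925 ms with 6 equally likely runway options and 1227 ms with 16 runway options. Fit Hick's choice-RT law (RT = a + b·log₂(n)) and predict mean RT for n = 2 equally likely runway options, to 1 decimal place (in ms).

586.7 ms

With log₂ n on the abscissa the relation is linear; from the two conditions:
  b = (1227 − 925) / (log₂ 16 − log₂ 6) = 302 / (4 − 2.5850) = 213.422 ms/bit
  a = 925 − 213.422 × 2.5850 = 373.312 ms
Then RT(2) = 373.312 + 213.422 × log₂ 2 = 373.312 + 213.422 × 1 ≈ 586.734 ms.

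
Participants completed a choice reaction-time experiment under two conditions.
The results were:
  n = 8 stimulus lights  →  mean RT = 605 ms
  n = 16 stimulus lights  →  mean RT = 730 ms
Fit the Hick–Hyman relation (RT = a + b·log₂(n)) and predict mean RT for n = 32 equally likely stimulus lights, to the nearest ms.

Solve the two-equation system in a and b:
  b = (730 − 605) / (log₂ 16 − log₂ 8) = 125 / (4 − 3) = 125 ms/bit
  a = 605 − 125 × 3 = 230 ms
Then RT(32) = 230 + 125 × log₂ 32 = 230 + 125 × 5 ≈ 855.000 ms.

855 ms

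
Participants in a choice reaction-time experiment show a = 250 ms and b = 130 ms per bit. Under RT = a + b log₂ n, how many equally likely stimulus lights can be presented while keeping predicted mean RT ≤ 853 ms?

Information budget: (853 − 250)/130 = 4.6385 bits, so n ≤ 2^4.6385 = 24.907 → at most 24.

24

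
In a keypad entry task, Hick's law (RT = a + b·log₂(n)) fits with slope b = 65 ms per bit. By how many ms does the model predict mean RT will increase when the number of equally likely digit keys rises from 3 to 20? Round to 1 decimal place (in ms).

The intercept a cancels: ΔRT = b·(log₂ n₂ − log₂ n₁) = b·log₂(n₂/n₁).
log₂(20) − log₂(3) = 4.3219 − 1.5850 = 2.7370.
ΔRT = 65 × 2.7370 = 177.903 ms.

177.9 ms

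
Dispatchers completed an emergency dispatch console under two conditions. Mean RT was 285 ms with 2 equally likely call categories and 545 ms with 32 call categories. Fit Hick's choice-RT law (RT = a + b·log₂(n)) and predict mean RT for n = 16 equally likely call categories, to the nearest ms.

With log₂ n on the abscissa the relation is linear; from the two conditions:
  b = (545 − 285) / (log₂ 32 − log₂ 2) = 260 / (5 − 1) = 65 ms/bit
  a = 285 − 65 × 1 = 220 ms
Then RT(16) = 220 + 65 × log₂ 16 = 220 + 65 × 4 ≈ 480.000 ms.

480 ms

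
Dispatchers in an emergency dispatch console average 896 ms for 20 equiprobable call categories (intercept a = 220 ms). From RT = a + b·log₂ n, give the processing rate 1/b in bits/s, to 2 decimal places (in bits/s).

Choice component = 896 − 220 = 676 ms over log₂(20) = 4.3219 bits.
b = 676 / 4.3219 = 156.412 ms/bit, so 1/b = 6.393 bits/s.

6.39 bits/s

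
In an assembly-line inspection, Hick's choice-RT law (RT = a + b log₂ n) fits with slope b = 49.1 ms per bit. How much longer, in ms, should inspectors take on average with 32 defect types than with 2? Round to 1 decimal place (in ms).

196.4 ms

The intercept a cancels: ΔRT = b·(log₂ n₂ − log₂ n₁) = b·log₂(n₂/n₁).
log₂(32) − log₂(2) = log₂(32/2) = log₂(16) = 4.
ΔRT = 49.1 × 4.0000 = 196.400 ms.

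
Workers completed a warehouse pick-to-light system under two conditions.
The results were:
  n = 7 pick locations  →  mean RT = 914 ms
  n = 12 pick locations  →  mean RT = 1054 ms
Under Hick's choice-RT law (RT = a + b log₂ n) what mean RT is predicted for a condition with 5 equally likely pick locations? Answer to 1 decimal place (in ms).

826.6 ms

Solve the two-equation system in a and b:
  b = (1054 − 914) / (log₂ 12 − log₂ 7) = 140 / (3.5850 − 2.8074) = 180.039 ms/bit
  a = 914 − 180.039 × 2.8074 = 408.566 ms
Then RT(5) = 408.566 + 180.039 × log₂ 5 = 408.566 + 180.039 × 2.3219 ≈ 826.604 ms.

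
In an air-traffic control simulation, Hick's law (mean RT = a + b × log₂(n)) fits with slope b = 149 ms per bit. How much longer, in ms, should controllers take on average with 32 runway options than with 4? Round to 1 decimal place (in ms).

The intercept a cancels: ΔRT = b·(log₂ n₂ − log₂ n₁) = b·log₂(n₂/n₁).
log₂(32) − log₂(4) = log₂(32/4) = log₂(8) = 3.
ΔRT = 149 × 3.0000 = 447.000 ms.

447.0 ms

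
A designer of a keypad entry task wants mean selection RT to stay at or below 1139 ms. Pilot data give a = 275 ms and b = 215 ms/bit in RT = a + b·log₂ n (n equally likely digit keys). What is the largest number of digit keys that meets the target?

Information budget: (1139 − 275)/215 = 4.0186 bits, so n ≤ 2^4.0186 = 16.208 → at most 16.

16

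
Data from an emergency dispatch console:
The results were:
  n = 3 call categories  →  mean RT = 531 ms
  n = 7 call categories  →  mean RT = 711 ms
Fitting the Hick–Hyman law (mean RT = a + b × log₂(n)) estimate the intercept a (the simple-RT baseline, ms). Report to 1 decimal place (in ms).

b = (RT₂ − RT₁)/(log₂ n₂ − log₂ n₁) = (711 − 531)/(2.8074 − 1.5850) = 147.252 ms/bit.
Intercept: a = 531 − 147.252·log₂(3) = 297.611 ms.

297.6 ms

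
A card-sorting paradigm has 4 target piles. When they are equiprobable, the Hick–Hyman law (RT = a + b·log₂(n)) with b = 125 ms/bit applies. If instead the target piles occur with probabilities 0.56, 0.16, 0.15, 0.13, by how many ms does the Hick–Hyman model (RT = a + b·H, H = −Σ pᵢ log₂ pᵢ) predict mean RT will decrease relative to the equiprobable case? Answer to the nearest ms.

39 ms

The RT saving is b·ΔH. Equiprobable H₀ = log₂(4) = 2.0000 bits; with the given probabilities H = 1.6846 bits.
b·(H₀ − H) = 125 × (2.0000 − 1.6846) = 39.42 ms.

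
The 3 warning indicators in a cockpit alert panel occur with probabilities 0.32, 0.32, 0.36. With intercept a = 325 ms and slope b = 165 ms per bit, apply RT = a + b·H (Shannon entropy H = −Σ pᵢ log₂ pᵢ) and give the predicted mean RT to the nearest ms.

586 ms

Entropy contributions −pᵢ log₂ pᵢ: 0.5260, 0.5260, 0.5306; sum H = 1.5827 bits.
RT = a + bH = 325 + 165·1.5827 = 586.14 ms.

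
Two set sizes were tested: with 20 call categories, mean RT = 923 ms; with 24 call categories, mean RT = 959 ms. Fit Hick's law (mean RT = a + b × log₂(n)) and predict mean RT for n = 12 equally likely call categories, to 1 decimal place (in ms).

Solve the two-equation system in a and b:
  b = (959 − 923) / (log₂ 24 − log₂ 20) = 36 / (4.5850 − 4.3219) = 136.864 ms/bit
  a = 923 − 136.864 × 4.3219 = 331.483 ms
Then RT(12) = 331.483 + 136.864 × log₂ 12 = 331.483 + 136.864 × 3.5850 ≈ 822.136 ms.

822.1 ms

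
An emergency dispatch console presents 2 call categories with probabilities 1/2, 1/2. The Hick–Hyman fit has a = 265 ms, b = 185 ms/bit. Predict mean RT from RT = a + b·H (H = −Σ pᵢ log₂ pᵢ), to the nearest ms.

Each term −pᵢ log₂ pᵢ: 0.5·1 + 0.5·1; summed, H = 1.000 bits.
Mean RT = a + bH = 265 + 185·1.000 = 450.00 ms.

450 ms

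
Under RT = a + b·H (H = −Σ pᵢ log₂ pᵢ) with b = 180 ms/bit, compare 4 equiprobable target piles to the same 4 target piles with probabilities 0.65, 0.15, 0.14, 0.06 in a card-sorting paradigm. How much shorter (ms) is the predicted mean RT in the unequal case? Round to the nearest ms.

The RT saving is b·ΔH. Equiprobable H₀ = log₂(4) = 2.0000 bits; with the given probabilities H = 1.4552 bits.
b·(H₀ − H) = 180 × (2.0000 − 1.4552) = 98.07 ms.

98 ms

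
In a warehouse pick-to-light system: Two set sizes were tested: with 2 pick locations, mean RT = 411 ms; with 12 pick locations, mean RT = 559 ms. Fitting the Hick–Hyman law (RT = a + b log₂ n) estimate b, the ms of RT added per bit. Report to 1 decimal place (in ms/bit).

57.3 ms/bit

Slope: b = (559 − 411) / (log₂ 12 − log₂ 2) = 148/2.5850 = 57.254 ms/bit.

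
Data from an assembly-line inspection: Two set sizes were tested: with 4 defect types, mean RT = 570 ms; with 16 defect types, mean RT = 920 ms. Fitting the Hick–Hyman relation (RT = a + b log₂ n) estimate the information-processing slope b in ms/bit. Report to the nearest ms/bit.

b = (RT₂ − RT₁)/(log₂ n₂ − log₂ n₁) = (920 − 570)/(4 − 2) = 175 ms/bit.

175 ms/bit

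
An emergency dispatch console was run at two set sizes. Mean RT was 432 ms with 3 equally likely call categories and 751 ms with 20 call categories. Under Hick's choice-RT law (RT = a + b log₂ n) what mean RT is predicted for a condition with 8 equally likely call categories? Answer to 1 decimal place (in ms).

RT is linear in log₂ n, so two points fix the line:
  b = (751 − 432) / (log₂ 20 − log₂ 3) = 319 / (4.3219 − 1.5850) = 116.552 ms/bit
  a = 432 − 116.552 × 1.5850 = 247.269 ms
Then RT(8) = 247.269 + 116.552 × log₂ 8 = 247.269 + 116.552 × 3 ≈ 596.926 ms.

596.9 ms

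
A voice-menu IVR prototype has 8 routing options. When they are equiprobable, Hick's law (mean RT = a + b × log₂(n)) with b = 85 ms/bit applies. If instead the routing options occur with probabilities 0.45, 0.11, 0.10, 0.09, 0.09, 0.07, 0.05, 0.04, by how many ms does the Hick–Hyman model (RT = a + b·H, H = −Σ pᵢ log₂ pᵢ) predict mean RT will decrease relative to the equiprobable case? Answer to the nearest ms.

Equiprobable entropy H₀ = log₂ 8 = 3.0000 bits.
Skewed entropy H = −Σ pᵢ log₂ pᵢ = 2.4966 bits.
ΔRT = b·(H₀ − H) = 85 × 0.5034 = 42.79 ms.

43 ms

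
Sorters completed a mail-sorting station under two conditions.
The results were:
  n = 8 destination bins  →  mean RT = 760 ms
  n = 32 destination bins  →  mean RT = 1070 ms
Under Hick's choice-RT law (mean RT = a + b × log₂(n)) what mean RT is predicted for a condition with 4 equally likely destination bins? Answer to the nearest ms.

Fit slope and intercept:
  b = (1070 − 760) / (log₂ 32 − log₂ 8) = 310 / (5 − 3) = 155 ms/bit
  a = 760 − 155 × 3 = 295 ms
Then RT(4) = 295 + 155 × log₂ 4 = 295 + 155 × 2 ≈ 605.000 ms.

605 ms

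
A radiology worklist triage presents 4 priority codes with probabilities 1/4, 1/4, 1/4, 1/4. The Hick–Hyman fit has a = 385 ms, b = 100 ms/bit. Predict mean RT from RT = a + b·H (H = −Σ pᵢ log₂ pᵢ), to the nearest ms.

H = −Σ pᵢ log₂ pᵢ = 0.25·2 + 0.25·2 + 0.25·2 + 0.25·2 = 2.000 bits.
RT = 385 + 100 × 2.000 = 585.00 ms.

585 ms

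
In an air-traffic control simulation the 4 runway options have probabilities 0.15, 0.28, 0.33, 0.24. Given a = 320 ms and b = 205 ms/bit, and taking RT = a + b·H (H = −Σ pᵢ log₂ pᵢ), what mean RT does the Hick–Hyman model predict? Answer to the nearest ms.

H = 0.15·log₂(1/0.15) + 0.28·log₂(1/0.28) + 0.33·log₂(1/0.33) + 0.24·log₂(1/0.24) = 1.9467 bits.
RT = 320 + 205 × 1.9467 = 719.08 ms.

719 ms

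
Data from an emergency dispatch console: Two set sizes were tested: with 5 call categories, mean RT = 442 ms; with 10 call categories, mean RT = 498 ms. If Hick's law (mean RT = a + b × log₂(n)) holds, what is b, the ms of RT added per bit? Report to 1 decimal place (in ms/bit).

The slope on a log₂ axis is (498 − 442) / (3.3219 − 2.3219) = 56.000 ms/bit.

56.0 ms/bit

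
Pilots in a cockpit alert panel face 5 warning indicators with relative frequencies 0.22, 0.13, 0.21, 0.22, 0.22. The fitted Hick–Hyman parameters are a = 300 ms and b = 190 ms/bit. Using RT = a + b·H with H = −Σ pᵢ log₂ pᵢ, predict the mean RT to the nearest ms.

736 ms

Entropy contributions −pᵢ log₂ pᵢ: 0.4806, 0.3826, 0.4728, 0.4806, 0.4806; sum H = 2.2972 bits.
RT = a + bH = 300 + 190·2.2972 = 736.47 ms.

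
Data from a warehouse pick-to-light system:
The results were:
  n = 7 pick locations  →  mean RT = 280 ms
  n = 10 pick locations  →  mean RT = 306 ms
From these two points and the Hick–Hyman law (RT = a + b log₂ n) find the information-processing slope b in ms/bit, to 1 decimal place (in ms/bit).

Slope: b = (306 − 280) / (log₂ 10 − log₂ 7) = 26/0.5146 = 50.527 ms/bit.

50.5 ms/bit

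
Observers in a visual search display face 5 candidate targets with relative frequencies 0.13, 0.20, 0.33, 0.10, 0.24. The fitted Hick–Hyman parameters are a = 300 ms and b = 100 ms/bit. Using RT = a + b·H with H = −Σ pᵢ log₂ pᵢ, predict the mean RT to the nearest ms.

H = 0.13·log₂(1/0.13) + 0.20·log₂(1/0.20) + 0.33·log₂(1/0.33) + 0.10·log₂(1/0.10) + 0.24·log₂(1/0.24) = 2.2012 bits.
RT = 300 + 100 × 2.2012 = 520.12 ms.

520 ms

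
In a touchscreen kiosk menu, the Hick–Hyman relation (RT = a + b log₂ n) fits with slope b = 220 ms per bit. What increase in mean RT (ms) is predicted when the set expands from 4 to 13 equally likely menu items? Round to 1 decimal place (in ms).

The intercept a cancels: ΔRT = b·(log₂ n₂ − log₂ n₁) = b·log₂(n₂/n₁).
log₂(13) − log₂(4) = 3.7004 − 2 = 1.7004.
ΔRT = 220 × 1.7004 = 374.097 ms.

374.1 ms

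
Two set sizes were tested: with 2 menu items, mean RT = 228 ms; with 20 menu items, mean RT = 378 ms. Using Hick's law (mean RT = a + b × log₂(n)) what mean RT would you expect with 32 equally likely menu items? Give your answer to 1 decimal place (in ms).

408.6 ms

RT is linear in log₂ n, so two points fix the line:
  b = (378 − 228) / (log₂ 20 − log₂ 2) = 150 / (4.3219 − 1) = 45.154 ms/bit
  a = 228 − 45.154 × 1 = 182.846 ms
Then RT(32) = 182.846 + 45.154 × log₂ 32 = 182.846 + 45.154 × 5 ≈ 408.618 ms.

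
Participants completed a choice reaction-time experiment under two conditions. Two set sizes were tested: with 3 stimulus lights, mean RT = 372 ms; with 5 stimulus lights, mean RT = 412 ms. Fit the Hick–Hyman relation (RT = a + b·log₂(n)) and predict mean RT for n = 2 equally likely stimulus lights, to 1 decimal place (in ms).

RT is linear in log₂ n, so two points fix the line:
  b = (412 − 372) / (log₂ 5 − log₂ 3) = 40 / (2.3219 − 1.5850) = 54.277 ms/bit
  a = 372 − 54.277 × 1.5850 = 285.974 ms
Then RT(2) = 285.974 + 54.277 × log₂ 2 = 285.974 + 54.277 × 1 ≈ 340.250 ms.

340.3 ms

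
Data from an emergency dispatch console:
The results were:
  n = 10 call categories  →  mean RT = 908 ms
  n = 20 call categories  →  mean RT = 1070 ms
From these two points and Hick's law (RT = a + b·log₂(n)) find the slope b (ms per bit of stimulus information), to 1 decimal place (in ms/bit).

Slope: b = (1070 − 908) / (log₂ 20 − log₂ 10) = 162/1.0000 = 162.000 ms/bit.

162.0 ms/bit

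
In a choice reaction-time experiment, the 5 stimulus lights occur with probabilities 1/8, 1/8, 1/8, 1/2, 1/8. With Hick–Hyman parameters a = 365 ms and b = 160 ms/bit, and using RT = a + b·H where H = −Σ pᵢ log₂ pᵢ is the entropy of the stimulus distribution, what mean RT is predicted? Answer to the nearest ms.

Each term −pᵢ log₂ pᵢ: 0.125·3 + 0.125·3 + 0.125·3 + 0.5·1 + 0.125·3; summed, H = 2.000 bits.
Mean RT = a + bH = 365 + 160·2.000 = 685.00 ms.

685 ms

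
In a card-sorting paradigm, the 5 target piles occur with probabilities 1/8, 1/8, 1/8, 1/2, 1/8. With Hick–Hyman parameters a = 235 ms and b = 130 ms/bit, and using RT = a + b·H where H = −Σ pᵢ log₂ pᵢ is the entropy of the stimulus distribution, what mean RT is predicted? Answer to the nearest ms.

495 ms

Each term −pᵢ log₂ pᵢ: 0.125·3 + 0.125·3 + 0.125·3 + 0.5·1 + 0.125·3; summed, H = 2.000 bits.
Mean RT = a + bH = 235 + 130·2.000 = 495.00 ms.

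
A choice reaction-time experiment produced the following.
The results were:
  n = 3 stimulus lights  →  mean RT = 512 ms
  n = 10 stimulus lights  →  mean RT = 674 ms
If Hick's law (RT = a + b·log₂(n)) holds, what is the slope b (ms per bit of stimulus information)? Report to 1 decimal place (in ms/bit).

Slope: b = (674 − 512) / (log₂ 10 − log₂ 3) = 162/1.7370 = 93.266 ms/bit.

93.3 ms/bit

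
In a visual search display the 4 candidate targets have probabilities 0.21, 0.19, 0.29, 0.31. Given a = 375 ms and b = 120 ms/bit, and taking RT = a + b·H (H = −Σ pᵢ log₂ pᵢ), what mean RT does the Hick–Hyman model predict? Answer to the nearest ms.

611 ms

H = 0.21·log₂(1/0.21) + 0.19·log₂(1/0.19) + 0.29·log₂(1/0.29) + 0.31·log₂(1/0.31) = 1.9697 bits.
RT = 375 + 120 × 1.9697 = 611.37 ms.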